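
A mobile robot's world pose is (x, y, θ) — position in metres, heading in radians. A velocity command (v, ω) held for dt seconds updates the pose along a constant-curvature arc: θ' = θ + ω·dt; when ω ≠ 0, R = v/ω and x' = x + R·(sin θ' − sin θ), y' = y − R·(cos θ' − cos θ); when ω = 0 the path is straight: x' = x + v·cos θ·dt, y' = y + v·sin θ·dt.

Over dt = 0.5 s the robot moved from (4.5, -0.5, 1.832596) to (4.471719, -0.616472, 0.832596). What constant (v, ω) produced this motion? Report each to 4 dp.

Δθ = 0.832596 − 1.832596 = -1.000000
ω = Δθ/dt = -1.000000/0.5 = -2.0000
R = −Δy/(cos θ' − cos θ) = 0.1250
v = R·ω = 0.1250·-2.0000 = -0.2500

v = -0.2500, ω = -2.0000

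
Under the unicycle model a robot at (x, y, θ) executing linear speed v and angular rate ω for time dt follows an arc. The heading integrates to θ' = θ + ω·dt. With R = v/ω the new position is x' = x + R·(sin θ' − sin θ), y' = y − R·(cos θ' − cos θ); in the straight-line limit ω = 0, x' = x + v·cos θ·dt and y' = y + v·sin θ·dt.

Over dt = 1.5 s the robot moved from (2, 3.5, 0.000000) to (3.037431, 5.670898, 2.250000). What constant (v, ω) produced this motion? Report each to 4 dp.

v = 2.0000, ω = 1.5000

Δθ = 2.250000 − 0.000000 = 2.250000
ω = Δθ/dt = 2.250000/1.5 = 1.5000
R = −Δy/(cos θ' − cos θ) = 1.3333
v = R·ω = 1.3333·1.5000 = 2.0000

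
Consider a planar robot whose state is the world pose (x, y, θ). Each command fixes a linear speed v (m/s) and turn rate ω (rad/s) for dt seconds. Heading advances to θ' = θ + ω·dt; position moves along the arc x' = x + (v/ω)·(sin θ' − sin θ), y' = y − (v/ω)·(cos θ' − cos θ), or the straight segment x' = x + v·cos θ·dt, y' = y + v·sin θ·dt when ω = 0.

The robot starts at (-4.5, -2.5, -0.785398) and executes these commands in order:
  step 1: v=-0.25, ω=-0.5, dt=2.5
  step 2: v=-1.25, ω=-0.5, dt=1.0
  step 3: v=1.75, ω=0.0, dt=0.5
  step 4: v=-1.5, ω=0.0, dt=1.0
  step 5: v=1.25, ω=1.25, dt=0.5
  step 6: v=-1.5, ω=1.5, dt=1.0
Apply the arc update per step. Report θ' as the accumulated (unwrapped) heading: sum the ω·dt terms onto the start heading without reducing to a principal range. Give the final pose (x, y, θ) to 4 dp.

step 1: θ'=-2.0354 (R=0.5000) → pose (-4.5934, -1.9224, -2.0354)
step 2: θ'=-2.5354 (R=2.5000) → pose (-3.7828, -0.9880, -2.5354)
step 3: θ'=-2.5354 (straight) → pose (-4.5019, -1.4866, -2.5354)
step 4: θ'=-2.5354 (straight) → pose (-3.2692, -0.6319, -2.5354)
step 5: θ'=-1.9104 (R=1.0000) → pose (-3.6423, -1.1206, -1.9104)
step 6: θ'=-0.4104 (R=-1.0000) → pose (-4.1862, 0.1294, -0.4104)

(-4.1862, 0.1294, -0.4104)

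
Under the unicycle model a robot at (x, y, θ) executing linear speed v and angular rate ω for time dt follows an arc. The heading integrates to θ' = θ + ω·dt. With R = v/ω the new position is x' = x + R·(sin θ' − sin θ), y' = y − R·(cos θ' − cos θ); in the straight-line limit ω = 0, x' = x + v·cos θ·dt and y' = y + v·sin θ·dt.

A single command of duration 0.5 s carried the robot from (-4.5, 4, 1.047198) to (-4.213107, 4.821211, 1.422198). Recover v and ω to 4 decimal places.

Δθ = 1.422198 − 1.047198 = 0.375000
ω = Δθ/dt = 0.375000/0.5 = 0.7500
R = −Δy/(cos θ' − cos θ) = 2.3333
v = R·ω = 2.3333·0.7500 = 1.7500

v = 1.7500, ω = 0.7500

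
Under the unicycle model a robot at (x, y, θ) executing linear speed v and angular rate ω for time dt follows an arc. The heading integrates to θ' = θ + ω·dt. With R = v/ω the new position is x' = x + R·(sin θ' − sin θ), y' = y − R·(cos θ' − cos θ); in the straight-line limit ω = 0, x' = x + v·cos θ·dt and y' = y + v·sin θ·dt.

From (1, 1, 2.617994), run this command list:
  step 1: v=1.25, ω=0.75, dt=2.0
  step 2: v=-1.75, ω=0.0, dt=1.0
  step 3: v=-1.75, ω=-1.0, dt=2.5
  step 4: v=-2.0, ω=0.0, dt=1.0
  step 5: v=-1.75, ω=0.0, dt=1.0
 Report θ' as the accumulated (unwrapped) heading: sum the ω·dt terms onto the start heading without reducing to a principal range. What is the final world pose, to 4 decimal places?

(3.1407, -2.7034, 1.6180)

step 1: θ'=4.1180 (R=1.6667) → pose (-1.2141, 0.4900, 4.1180)
step 2: θ'=4.1180 (straight) → pose (-0.2341, 1.9398, 4.1180)
step 3: θ'=1.6180 (R=1.7500) → pose (2.9638, 1.0424, 1.6180)
step 4: θ'=1.6180 (straight) → pose (3.0581, -0.9554, 1.6180)
step 5: θ'=1.6180 (straight) → pose (3.1407, -2.7034, 1.6180)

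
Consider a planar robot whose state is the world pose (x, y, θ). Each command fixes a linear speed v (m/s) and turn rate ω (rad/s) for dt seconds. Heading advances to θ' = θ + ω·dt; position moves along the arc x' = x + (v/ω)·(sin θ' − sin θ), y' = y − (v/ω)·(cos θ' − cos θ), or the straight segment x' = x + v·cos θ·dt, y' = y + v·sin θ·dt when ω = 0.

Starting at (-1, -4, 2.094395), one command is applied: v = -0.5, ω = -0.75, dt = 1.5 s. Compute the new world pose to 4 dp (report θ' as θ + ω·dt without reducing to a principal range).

θ' = 2.0944 + -0.75·1.5 = 0.9694
R = v/ω = -0.5/-0.75 = 0.6667
x' = -1 + 0.6667·(sin 0.9694 − sin 2.0944) = -1.0277
y' = -4 − 0.6667·(cos 0.9694 − cos 2.0944) = -4.7105

(-1.0277, -4.7105, 0.9694)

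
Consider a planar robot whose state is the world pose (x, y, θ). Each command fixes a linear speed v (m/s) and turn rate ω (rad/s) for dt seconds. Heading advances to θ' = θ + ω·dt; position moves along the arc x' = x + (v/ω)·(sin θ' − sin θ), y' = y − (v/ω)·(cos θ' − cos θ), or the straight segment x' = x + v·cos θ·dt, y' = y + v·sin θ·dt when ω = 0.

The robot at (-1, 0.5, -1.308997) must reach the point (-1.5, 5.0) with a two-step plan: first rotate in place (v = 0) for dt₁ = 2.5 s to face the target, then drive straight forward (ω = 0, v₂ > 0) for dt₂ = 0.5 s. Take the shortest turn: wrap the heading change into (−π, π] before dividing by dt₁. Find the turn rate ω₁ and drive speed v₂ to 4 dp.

heading to target = atan2(5−0.5, -1.5−-1) = 1.6815
Δθ = wrap(1.6815 − -1.3090) = 2.9905; ω₁ = Δθ/dt₁ = 1.1962
distance = √((-1.5−-1)² + (5−0.5)²) = 4.5277; v₂ = distance/dt₂ = 9.0554

ω₁ = 1.1962, v₂ = 9.0554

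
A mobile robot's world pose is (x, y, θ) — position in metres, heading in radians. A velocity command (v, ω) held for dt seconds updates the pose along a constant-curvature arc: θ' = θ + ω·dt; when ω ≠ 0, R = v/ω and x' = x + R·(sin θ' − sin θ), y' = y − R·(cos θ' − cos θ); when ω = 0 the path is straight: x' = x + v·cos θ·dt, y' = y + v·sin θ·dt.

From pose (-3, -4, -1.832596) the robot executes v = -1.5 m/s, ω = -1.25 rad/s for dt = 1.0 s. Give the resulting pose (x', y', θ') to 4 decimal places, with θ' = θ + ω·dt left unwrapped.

(-1.9116, -3.1127, -3.0826)

θ' = -1.8326 + -1.25·1.0 = -3.0826
R = v/ω = -1.5/-1.25 = 1.2000
x' = -3 + 1.2000·(sin -3.0826 − sin -1.8326) = -1.9116
y' = -4 − 1.2000·(cos -3.0826 − cos -1.8326) = -3.1127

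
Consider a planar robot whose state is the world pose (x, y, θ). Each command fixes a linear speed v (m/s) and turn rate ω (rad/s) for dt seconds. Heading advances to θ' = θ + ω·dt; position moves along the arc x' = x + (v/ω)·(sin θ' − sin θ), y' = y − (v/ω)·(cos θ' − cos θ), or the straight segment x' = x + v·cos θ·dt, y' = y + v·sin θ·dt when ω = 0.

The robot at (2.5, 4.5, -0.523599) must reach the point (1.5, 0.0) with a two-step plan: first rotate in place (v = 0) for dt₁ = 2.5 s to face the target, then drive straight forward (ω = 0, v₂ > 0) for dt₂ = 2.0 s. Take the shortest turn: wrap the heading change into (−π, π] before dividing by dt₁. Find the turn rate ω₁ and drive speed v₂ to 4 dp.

heading to target = atan2(0−4.5, 1.5−2.5) = -1.7895
Δθ = wrap(-1.7895 − -0.5236) = -1.2659; ω₁ = Δθ/dt₁ = -0.5063
distance = √((1.5−2.5)² + (0−4.5)²) = 4.6098; v₂ = distance/dt₂ = 2.3049

ω₁ = -0.5063, v₂ = 2.3049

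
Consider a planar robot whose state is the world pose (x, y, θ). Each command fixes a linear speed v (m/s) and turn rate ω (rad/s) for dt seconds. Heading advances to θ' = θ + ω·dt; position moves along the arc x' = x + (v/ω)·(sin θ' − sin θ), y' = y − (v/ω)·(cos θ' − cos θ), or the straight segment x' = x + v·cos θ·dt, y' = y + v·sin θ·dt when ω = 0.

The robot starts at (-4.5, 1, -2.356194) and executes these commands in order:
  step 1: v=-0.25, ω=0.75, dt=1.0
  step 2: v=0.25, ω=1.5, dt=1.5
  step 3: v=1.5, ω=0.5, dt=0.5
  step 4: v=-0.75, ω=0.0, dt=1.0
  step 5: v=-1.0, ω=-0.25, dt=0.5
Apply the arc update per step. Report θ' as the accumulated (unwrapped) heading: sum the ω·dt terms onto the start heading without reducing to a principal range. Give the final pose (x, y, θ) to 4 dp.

(-4.4049, 0.6510, 0.7688)

step 1: θ'=-1.6062 (R=-0.3333) → pose (-4.4026, 1.2239, -1.6062)
step 2: θ'=0.6438 (R=0.1667) → pose (-4.1360, 1.0847, 0.6438)
step 3: θ'=0.8938 (R=3.0000) → pose (-3.5983, 1.6048, 0.8938)
step 4: θ'=0.8938 (straight) → pose (-4.0682, 1.0202, 0.8938)
step 5: θ'=0.7688 (R=4.0000) → pose (-4.4049, 0.6510, 0.7688)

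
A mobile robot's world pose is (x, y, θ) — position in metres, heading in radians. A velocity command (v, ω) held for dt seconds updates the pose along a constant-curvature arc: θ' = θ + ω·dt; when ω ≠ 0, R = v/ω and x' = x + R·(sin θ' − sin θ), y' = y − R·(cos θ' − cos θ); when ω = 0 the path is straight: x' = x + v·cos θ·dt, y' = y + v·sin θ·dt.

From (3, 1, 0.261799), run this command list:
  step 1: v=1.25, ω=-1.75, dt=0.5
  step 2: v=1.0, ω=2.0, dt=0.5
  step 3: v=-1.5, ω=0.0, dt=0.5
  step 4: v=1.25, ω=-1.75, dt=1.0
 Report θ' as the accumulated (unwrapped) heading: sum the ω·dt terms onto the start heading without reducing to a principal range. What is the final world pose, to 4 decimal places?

step 1: θ'=-0.6132 (R=-0.7143) → pose (3.5959, 0.8942, -0.6132)
step 2: θ'=0.3868 (R=0.5000) → pose (4.0723, 0.8400, 0.3868)
step 3: θ'=0.3868 (straight) → pose (3.3777, 0.5571, 0.3868)
step 4: θ'=-1.3632 (R=-0.7143) → pose (4.3461, 0.0428, -1.3632)

(4.3461, 0.0428, -1.3632)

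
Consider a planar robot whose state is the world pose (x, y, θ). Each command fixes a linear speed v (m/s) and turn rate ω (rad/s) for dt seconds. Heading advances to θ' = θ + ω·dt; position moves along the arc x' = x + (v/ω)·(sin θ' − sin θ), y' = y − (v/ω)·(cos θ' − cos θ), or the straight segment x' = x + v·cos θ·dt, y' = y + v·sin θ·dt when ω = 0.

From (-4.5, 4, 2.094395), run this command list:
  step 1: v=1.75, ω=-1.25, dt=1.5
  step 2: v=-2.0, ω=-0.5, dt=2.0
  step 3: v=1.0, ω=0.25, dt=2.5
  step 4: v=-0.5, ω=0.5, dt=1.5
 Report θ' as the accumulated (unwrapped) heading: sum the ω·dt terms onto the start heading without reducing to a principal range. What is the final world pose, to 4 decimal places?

step 1: θ'=0.2194 (R=-1.4000) → pose (-3.5923, 6.0664, 0.2194)
step 2: θ'=-0.7806 (R=4.0000) → pose (-7.2777, 7.1286, -0.7806)
step 3: θ'=-0.1556 (R=4.0000) → pose (-5.0827, 6.0189, -0.1556)
step 4: θ'=0.5944 (R=-1.0000) → pose (-5.7977, 5.8595, 0.5944)

(-5.7977, 5.8595, 0.5944)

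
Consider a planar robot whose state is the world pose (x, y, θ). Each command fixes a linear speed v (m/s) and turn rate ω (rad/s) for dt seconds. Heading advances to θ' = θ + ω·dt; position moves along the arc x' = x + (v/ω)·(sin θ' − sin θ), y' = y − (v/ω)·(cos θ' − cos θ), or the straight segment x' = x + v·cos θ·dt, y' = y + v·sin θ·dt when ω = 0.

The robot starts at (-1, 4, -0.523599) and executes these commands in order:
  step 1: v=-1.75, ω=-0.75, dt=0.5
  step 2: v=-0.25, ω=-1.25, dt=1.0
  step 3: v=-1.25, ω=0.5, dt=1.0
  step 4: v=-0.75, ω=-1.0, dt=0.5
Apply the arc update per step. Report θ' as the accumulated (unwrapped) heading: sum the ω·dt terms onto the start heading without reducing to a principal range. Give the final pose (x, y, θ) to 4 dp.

(-1.1523, 6.3240, -2.1486)

step 1: θ'=-0.8986 (R=2.3333) → pose (-1.6591, 4.5677, -0.8986)
step 2: θ'=-2.1486 (R=0.2000) → pose (-1.6701, 4.8015, -2.1486)
step 3: θ'=-1.6486 (R=-2.5000) → pose (-1.2718, 5.9727, -1.6486)
step 4: θ'=-2.1486 (R=0.7500) → pose (-1.1523, 6.3240, -2.1486)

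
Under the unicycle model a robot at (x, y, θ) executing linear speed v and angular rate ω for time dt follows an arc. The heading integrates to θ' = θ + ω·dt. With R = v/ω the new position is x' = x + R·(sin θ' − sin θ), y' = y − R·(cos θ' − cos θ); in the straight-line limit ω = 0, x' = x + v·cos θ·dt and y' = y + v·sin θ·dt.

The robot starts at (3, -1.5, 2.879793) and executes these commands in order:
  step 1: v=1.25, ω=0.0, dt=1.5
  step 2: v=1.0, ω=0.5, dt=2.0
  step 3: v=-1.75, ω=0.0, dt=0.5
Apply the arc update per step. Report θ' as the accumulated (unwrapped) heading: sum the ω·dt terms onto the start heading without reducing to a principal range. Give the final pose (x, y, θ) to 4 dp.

step 1: θ'=2.8798 (straight) → pose (1.1889, -1.0147, 2.8798)
step 2: θ'=3.8798 (R=2.0000) → pose (-0.6747, -1.4672, 3.8798)
step 3: θ'=3.8798 (straight) → pose (-0.0274, -0.8784, 3.8798)

(-0.0274, -0.8784, 3.8798)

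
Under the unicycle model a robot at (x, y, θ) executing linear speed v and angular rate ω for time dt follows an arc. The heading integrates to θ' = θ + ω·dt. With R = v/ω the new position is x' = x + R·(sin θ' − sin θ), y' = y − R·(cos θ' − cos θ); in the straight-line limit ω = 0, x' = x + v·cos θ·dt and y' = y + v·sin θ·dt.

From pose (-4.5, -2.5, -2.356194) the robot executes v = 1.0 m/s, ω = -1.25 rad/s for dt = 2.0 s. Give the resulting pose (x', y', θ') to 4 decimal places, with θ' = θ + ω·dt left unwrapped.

θ' = -2.3562 + -1.25·2.0 = -4.8562
R = v/ω = 1.0/-1.25 = -0.8000
x' = -4.5 + -0.8000·(sin -4.8562 − sin -2.3562) = -5.8574
y' = -2.5 − -0.8000·(cos -4.8562 − cos -2.3562) = -1.8197

(-5.8574, -1.8197, -4.8562)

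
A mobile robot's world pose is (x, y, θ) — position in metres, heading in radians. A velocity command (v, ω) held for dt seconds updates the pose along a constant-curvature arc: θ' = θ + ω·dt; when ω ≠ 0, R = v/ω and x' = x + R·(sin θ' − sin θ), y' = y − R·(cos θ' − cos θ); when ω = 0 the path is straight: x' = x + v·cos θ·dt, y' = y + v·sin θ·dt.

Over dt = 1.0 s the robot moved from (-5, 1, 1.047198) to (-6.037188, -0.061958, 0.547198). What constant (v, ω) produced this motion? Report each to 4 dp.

Δθ = 0.547198 − 1.047198 = -0.500000
ω = Δθ/dt = -0.500000/1.0 = -0.5000
R = −Δy/(cos θ' − cos θ) = 3.0000
v = R·ω = 3.0000·-0.5000 = -1.5000

v = -1.5000, ω = -0.5000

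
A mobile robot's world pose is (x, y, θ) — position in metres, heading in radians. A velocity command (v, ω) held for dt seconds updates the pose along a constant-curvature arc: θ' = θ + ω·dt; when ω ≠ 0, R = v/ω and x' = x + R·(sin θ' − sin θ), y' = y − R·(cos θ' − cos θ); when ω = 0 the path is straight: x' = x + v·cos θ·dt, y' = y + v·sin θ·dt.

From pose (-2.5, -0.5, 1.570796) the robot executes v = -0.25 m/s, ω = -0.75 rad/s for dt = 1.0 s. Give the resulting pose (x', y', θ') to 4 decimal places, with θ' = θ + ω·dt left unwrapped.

θ' = 1.5708 + -0.75·1.0 = 0.8208
R = v/ω = -0.25/-0.75 = 0.3333
x' = -2.5 + 0.3333·(sin 0.8208 − sin 1.5708) = -2.5894
y' = -0.5 − 0.3333·(cos 0.8208 − cos 1.5708) = -0.7272

(-2.5894, -0.7272, 0.8208)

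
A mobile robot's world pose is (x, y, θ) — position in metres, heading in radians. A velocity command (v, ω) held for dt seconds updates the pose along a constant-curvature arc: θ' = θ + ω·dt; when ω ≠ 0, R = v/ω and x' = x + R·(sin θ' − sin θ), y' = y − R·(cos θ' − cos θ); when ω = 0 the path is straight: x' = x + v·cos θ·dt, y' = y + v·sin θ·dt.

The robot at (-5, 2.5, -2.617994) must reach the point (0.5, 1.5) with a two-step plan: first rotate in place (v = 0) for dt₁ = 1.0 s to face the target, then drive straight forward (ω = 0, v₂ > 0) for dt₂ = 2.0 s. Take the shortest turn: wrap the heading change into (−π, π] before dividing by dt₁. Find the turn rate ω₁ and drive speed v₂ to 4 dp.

ω₁ = 2.4381, v₂ = 2.7951

heading to target = atan2(1.5−2.5, 0.5−-5) = -0.1799
Δθ = wrap(-0.1799 − -2.6180) = 2.4381; ω₁ = Δθ/dt₁ = 2.4381
distance = √((0.5−-5)² + (1.5−2.5)²) = 5.5902; v₂ = distance/dt₂ = 2.7951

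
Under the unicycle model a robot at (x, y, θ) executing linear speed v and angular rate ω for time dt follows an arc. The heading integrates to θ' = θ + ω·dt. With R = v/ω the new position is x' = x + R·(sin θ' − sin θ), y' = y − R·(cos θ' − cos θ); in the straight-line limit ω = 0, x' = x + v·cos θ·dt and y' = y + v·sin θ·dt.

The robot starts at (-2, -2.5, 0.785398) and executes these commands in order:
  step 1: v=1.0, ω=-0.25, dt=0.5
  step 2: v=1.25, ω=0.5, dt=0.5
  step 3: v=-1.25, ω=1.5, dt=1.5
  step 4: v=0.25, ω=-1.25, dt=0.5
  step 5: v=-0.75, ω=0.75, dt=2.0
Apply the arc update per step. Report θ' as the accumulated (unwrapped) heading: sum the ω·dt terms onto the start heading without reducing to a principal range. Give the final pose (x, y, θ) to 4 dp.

(0.7208, -2.8421, 4.0354)

step 1: θ'=0.6604 (R=-4.0000) → pose (-1.6253, -2.1694, 0.6604)
step 2: θ'=0.9104 (R=2.5000) → pose (-1.1845, -1.7286, 0.9104)
step 3: θ'=3.1604 (R=-0.8333) → pose (-0.5107, -3.0730, 3.1604)
step 4: θ'=2.5354 (R=-0.2000) → pose (-0.6284, -3.0374, 2.5354)
step 5: θ'=4.0354 (R=-1.0000) → pose (0.7208, -2.8421, 4.0354)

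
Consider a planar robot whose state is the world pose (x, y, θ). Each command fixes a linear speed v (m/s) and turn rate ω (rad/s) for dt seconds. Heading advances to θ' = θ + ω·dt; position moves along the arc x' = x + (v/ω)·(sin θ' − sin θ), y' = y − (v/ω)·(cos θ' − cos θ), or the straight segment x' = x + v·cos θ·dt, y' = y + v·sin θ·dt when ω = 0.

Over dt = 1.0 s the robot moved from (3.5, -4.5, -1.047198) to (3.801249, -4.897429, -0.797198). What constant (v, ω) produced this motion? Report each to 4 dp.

Δθ = -0.797198 − -1.047198 = 0.250000
ω = Δθ/dt = 0.250000/1.0 = 0.2500
R = −Δy/(cos θ' − cos θ) = 2.0000
v = R·ω = 2.0000·0.2500 = 0.5000

v = 0.5000, ω = 0.2500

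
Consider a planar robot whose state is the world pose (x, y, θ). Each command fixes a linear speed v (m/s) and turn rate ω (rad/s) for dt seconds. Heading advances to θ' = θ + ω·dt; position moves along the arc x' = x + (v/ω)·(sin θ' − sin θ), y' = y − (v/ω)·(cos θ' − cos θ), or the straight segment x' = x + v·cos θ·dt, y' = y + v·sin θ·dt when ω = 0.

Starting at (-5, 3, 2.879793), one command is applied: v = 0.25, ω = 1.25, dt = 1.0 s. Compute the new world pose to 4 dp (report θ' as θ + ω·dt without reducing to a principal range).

θ' = 2.8798 + 1.25·1.0 = 4.1298
R = v/ω = 0.25/1.25 = 0.2000
x' = -5 + 0.2000·(sin 4.1298 − sin 2.8798) = -5.2188
y' = 3 − 0.2000·(cos 4.1298 − cos 2.8798) = 2.9169

(-5.2188, 2.9169, 4.1298)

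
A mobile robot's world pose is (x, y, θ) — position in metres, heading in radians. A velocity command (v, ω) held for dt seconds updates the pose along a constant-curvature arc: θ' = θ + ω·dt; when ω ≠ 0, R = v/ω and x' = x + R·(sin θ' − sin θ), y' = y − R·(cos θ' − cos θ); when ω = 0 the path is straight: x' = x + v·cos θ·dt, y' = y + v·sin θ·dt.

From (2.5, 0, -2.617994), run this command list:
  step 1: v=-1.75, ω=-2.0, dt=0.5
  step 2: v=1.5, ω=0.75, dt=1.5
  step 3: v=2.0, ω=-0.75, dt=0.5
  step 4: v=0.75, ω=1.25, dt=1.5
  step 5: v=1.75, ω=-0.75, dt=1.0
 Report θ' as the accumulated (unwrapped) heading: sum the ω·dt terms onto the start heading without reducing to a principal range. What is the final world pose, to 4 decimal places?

(0.3269, -3.1856, -1.7430)

step 1: θ'=-3.6180 (R=0.8750) → pose (3.3388, 0.0198, -3.6180)
step 2: θ'=-2.4930 (R=2.0000) → pose (1.2135, -0.1636, -2.4930)
step 3: θ'=-2.8680 (R=-2.6667) → pose (0.3231, -0.6060, -2.8680)
step 4: θ'=-0.9930 (R=0.6000) → pose (-0.0174, -1.5114, -0.9930)
step 5: θ'=-1.7430 (R=-2.3333) → pose (0.3269, -3.1856, -1.7430)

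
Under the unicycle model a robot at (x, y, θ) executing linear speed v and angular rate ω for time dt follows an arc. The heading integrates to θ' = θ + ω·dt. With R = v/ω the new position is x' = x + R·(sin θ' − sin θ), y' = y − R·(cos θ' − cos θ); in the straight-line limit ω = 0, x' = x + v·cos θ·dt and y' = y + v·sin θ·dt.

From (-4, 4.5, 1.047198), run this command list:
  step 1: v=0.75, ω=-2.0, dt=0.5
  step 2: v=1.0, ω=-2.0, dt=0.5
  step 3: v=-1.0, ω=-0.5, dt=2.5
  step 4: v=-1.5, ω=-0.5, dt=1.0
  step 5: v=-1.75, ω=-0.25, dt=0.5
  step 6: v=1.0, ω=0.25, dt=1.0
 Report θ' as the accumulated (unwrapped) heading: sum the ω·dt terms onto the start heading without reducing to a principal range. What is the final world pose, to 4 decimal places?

(-2.1891, 7.6588, -2.5778)

step 1: θ'=0.0472 (R=-0.3750) → pose (-3.6929, 4.6871, 0.0472)
step 2: θ'=-0.9528 (R=-0.5000) → pose (-3.2618, 4.4773, -0.9528)
step 3: θ'=-2.2028 (R=2.0000) → pose (-3.2454, 6.8177, -2.2028)
step 4: θ'=-2.7028 (R=3.0000) → pose (-2.0994, 7.7612, -2.7028)
step 5: θ'=-2.8278 (R=7.0000) → pose (-1.2862, 8.0825, -2.8278)
step 6: θ'=-2.5778 (R=4.0000) → pose (-2.1891, 7.6588, -2.5778)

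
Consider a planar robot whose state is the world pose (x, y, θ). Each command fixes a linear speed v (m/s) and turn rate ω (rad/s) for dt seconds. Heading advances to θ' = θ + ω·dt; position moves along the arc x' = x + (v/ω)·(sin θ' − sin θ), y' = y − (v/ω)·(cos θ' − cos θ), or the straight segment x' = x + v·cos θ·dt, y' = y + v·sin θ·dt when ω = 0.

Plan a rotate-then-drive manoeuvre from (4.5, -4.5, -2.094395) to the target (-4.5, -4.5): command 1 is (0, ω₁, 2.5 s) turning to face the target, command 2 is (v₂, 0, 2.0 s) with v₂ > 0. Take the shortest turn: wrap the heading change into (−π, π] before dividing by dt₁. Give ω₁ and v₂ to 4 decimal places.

heading to target = atan2(-4.5−-4.5, -4.5−4.5) = 3.1416
Δθ = wrap(3.1416 − -2.0944) = -1.0472; ω₁ = Δθ/dt₁ = -0.4189
distance = √((-4.5−4.5)² + (-4.5−-4.5)²) = 9.0000; v₂ = distance/dt₂ = 4.5000

ω₁ = -0.4189, v₂ = 4.5000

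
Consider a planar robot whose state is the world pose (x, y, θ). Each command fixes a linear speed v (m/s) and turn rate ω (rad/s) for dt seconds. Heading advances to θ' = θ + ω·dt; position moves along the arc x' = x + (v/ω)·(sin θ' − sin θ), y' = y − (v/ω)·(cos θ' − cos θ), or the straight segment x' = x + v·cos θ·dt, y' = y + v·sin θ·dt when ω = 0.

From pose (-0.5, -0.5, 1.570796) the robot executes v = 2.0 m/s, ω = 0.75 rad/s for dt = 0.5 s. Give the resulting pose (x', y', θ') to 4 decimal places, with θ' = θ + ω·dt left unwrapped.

(-0.6853, 0.4767, 1.9458)

θ' = 1.5708 + 0.75·0.5 = 1.9458
R = v/ω = 2.0/0.75 = 2.6667
x' = -0.5 + 2.6667·(sin 1.9458 − sin 1.5708) = -0.6853
y' = -0.5 − 2.6667·(cos 1.9458 − cos 1.5708) = 0.4767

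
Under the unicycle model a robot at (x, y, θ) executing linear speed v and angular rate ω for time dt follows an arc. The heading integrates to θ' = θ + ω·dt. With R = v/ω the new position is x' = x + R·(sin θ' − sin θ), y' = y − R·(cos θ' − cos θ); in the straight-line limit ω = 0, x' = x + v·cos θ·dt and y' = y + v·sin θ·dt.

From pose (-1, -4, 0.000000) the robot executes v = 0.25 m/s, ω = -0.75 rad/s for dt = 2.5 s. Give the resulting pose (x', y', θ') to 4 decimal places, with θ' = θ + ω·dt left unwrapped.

(-0.6820, -4.4332, -1.8750)

θ' = 0.0000 + -0.75·2.5 = -1.8750
R = v/ω = 0.25/-0.75 = -0.3333
x' = -1 + -0.3333·(sin -1.8750 − sin 0.0000) = -0.6820
y' = -4 − -0.3333·(cos -1.8750 − cos 0.0000) = -4.4332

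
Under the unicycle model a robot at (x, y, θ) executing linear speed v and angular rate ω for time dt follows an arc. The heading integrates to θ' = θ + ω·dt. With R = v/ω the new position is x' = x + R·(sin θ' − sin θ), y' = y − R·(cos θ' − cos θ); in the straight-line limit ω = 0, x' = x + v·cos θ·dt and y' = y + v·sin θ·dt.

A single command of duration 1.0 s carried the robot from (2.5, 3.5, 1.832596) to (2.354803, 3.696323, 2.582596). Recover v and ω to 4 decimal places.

Δθ = 2.582596 − 1.832596 = 0.750000
ω = Δθ/dt = 0.750000/1.0 = 0.7500
R = −Δy/(cos θ' − cos θ) = 0.3333
v = R·ω = 0.3333·0.7500 = 0.2500

v = 0.2500, ω = 0.7500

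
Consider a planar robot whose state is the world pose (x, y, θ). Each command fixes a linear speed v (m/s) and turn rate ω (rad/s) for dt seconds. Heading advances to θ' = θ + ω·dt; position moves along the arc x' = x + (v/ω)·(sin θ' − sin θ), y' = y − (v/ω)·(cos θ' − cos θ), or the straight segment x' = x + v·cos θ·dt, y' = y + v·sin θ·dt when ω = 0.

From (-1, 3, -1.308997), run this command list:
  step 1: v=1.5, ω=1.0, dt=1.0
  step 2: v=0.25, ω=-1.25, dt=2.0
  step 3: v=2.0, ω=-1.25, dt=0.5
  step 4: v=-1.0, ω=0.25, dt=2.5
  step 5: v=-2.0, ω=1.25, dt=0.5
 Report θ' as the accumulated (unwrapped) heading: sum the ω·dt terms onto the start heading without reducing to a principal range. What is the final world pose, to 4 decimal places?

(2.2587, 2.2009, -2.1840)

step 1: θ'=-0.3090 (R=1.5000) → pose (-0.0073, 1.9593, -0.3090)
step 2: θ'=-2.8090 (R=-0.2000) → pose (-0.0028, 1.5797, -2.8090)
step 3: θ'=-3.4340 (R=-1.6000) → pose (-0.9864, 1.5599, -3.4340)
step 4: θ'=-2.8090 (R=-4.0000) → pose (1.4726, 1.6094, -2.8090)
step 5: θ'=-2.1840 (R=-1.6000) → pose (2.2587, 2.2009, -2.1840)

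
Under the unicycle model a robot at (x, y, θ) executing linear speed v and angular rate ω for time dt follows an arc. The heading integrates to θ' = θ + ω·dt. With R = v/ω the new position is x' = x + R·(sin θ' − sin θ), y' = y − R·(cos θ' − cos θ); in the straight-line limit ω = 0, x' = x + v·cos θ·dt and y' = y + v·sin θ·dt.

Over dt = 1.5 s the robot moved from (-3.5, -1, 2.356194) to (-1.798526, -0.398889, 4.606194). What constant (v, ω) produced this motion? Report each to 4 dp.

v = -1.5000, ω = 1.5000

Δθ = 4.606194 − 2.356194 = 2.250000
ω = Δθ/dt = 2.250000/1.5 = 1.5000
R = Δx/(sin θ' − sin θ) = -1.0000
v = R·ω = -1.0000·1.5000 = -1.5000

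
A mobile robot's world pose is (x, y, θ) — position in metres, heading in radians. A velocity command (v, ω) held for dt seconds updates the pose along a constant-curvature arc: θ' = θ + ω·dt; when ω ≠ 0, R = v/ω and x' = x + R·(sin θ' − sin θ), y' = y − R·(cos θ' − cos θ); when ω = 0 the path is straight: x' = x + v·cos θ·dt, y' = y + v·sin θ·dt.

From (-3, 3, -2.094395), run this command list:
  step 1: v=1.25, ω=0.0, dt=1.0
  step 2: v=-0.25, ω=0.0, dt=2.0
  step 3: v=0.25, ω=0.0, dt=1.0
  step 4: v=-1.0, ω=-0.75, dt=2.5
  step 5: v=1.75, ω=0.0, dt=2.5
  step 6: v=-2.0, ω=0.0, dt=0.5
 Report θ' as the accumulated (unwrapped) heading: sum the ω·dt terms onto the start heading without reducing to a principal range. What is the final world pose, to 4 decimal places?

step 1: θ'=-2.0944 (straight) → pose (-3.6250, 1.9175, -2.0944)
step 2: θ'=-2.0944 (straight) → pose (-3.3750, 2.3505, -2.0944)
step 3: θ'=-2.0944 (straight) → pose (-3.5000, 2.1340, -2.0944)
step 4: θ'=-3.9694 (R=1.3333) → pose (-1.3634, 2.3693, -3.9694)
step 5: θ'=-3.9694 (straight) → pose (-4.3230, 5.5913, -3.9694)
step 6: θ'=-3.9694 (straight) → pose (-3.6465, 4.8548, -3.9694)

(-3.6465, 4.8548, -3.9694)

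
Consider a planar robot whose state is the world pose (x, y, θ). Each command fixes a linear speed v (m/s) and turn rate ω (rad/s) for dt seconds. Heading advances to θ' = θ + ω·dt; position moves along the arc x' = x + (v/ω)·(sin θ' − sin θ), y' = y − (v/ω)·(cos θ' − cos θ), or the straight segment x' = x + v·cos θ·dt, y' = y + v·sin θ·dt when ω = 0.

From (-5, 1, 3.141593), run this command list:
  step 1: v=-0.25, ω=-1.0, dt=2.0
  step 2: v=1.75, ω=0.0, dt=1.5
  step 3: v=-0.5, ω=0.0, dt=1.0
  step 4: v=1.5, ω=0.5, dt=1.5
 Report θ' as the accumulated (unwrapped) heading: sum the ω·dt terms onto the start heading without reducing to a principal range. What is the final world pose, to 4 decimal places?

step 1: θ'=1.1416 (R=0.2500) → pose (-4.7727, 0.6460, 1.1416)
step 2: θ'=1.1416 (straight) → pose (-3.6803, 3.0329, 1.1416)
step 3: θ'=1.1416 (straight) → pose (-3.8884, 2.5782, 1.1416)
step 4: θ'=1.8916 (R=3.0000) → pose (-3.7693, 4.7726, 1.8916)

(-3.7693, 4.7726, 1.8916)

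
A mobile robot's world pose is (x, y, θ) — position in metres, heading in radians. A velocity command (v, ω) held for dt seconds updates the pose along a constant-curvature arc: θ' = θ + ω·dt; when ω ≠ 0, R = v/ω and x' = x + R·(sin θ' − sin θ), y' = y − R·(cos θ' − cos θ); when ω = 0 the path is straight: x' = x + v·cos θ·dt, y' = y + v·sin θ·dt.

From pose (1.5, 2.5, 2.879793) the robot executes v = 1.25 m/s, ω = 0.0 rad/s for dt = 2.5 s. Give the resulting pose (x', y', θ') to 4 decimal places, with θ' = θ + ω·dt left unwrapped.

(-1.5185, 3.3088, 2.8798)

θ' = 2.8798 + 0.0·2.5 = 2.8798
ω = 0 → straight: x' = 1.5 + 1.25·cos(2.8798)·2.5 = -1.5185
y' = 2.5 + 1.25·sin(2.8798)·2.5 = 3.3088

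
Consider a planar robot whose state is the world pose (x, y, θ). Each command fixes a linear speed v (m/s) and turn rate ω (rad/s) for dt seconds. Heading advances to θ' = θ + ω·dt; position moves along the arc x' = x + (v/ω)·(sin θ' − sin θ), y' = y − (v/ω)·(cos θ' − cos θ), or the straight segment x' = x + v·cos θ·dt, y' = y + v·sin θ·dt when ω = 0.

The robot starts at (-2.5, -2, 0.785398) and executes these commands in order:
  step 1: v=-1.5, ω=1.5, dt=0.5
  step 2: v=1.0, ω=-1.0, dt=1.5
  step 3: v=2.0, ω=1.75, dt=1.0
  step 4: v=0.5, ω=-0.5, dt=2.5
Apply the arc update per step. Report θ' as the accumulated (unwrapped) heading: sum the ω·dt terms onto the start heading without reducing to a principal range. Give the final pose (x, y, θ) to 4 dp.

(-0.2852, 0.7508, 0.5354)

step 1: θ'=1.5354 (R=-1.0000) → pose (-2.7923, -2.6717, 1.5354)
step 2: θ'=0.0354 (R=-1.0000) → pose (-1.8283, -1.7077, 0.0354)
step 3: θ'=1.7854 (R=1.1429) → pose (-0.7521, -0.3222, 1.7854)
step 4: θ'=0.5354 (R=-1.0000) → pose (-0.2852, 0.7508, 0.5354)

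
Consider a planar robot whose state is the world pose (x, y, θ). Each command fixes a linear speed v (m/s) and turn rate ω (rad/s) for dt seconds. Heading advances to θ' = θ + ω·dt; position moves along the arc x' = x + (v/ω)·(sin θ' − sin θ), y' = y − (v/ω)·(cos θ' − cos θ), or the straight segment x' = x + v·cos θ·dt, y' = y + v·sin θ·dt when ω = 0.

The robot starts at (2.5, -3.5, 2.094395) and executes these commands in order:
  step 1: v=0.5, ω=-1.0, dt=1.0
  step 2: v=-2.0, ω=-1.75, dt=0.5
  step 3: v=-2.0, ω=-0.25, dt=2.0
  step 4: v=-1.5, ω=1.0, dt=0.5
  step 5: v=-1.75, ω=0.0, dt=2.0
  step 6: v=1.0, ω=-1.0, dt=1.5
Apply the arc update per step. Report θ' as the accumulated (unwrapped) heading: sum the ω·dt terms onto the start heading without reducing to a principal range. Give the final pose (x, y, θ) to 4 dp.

(-5.2169, -4.9199, -1.2806)

step 1: θ'=1.0944 (R=-0.5000) → pose (2.4887, -3.0207, 1.0944)
step 2: θ'=0.2194 (R=1.1429) → pose (1.7218, -3.6121, 0.2194)
step 3: θ'=-0.2806 (R=8.0000) → pose (-2.2348, -3.4909, -0.2806)
step 4: θ'=0.2194 (R=-1.5000) → pose (-2.9767, -3.4682, 0.2194)
step 5: θ'=0.2194 (straight) → pose (-6.3928, -4.2300, 0.2194)
step 6: θ'=-1.2806 (R=-1.0000) → pose (-5.2169, -4.9199, -1.2806)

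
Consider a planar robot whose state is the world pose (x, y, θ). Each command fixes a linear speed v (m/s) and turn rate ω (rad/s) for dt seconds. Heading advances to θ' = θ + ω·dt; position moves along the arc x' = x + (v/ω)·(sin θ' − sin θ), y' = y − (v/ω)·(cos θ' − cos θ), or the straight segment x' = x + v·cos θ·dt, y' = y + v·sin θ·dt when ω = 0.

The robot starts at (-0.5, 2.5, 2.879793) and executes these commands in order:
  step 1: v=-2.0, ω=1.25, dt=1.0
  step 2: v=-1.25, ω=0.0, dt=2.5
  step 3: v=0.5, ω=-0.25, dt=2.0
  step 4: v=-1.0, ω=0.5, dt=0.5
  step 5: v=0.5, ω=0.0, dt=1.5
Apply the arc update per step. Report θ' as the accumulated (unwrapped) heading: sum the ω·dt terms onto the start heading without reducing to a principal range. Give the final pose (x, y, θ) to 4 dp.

step 1: θ'=4.1298 (R=-1.6000) → pose (1.2502, 3.1652, 4.1298)
step 2: θ'=4.1298 (straight) → pose (2.9695, 5.7747, 4.1298)
step 3: θ'=3.6298 (R=-2.0000) → pose (2.2375, 5.1087, 3.6298)
step 4: θ'=3.8798 (R=-2.0000) → pose (2.6454, 5.3957, 3.8798)
step 5: θ'=3.8798 (straight) → pose (2.0906, 4.8910, 3.8798)

(2.0906, 4.8910, 3.8798)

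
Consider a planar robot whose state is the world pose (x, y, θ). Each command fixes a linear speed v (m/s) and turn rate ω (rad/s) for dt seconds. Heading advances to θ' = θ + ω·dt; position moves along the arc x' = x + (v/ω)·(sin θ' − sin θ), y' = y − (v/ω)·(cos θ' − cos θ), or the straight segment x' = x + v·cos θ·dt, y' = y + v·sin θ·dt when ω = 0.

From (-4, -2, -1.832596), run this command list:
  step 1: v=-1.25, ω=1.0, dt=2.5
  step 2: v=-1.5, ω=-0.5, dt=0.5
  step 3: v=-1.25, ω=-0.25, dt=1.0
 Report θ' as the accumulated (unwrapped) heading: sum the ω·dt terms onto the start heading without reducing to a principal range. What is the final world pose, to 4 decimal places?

(-7.8156, -1.4402, 0.1674)

step 1: θ'=0.6674 (R=-1.2500) → pose (-5.9811, -0.6947, 0.6674)
step 2: θ'=0.4174 (R=3.0000) → pose (-6.6218, -1.0808, 0.4174)
step 3: θ'=0.1674 (R=5.0000) → pose (-7.8156, -1.4402, 0.1674)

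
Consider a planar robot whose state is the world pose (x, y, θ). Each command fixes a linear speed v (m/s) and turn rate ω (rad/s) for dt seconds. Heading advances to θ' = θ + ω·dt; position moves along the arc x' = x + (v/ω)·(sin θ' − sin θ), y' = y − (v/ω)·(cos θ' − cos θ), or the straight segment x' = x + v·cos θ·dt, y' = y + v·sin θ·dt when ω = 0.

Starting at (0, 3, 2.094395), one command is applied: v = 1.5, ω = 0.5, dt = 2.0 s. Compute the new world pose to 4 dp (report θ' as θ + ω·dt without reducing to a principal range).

θ' = 2.0944 + 0.5·2.0 = 3.0944
R = v/ω = 1.5/0.5 = 3.0000
x' = 0 + 3.0000·(sin 3.0944 − sin 2.0944) = -2.4565
y' = 3 − 3.0000·(cos 3.0944 − cos 2.0944) = 4.4967

(-2.4565, 4.4967, 3.0944)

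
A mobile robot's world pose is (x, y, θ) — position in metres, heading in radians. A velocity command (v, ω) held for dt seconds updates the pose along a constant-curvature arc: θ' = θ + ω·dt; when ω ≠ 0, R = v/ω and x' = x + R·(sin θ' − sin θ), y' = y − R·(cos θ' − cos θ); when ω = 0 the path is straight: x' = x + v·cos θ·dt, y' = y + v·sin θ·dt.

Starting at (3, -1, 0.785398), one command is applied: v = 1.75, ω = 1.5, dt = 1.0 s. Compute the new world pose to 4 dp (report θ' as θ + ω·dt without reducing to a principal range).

(3.0563, 0.5895, 2.2854)

θ' = 0.7854 + 1.5·1.0 = 2.2854
R = v/ω = 1.75/1.5 = 1.1667
x' = 3 + 1.1667·(sin 2.2854 − sin 0.7854) = 3.0563
y' = -1 − 1.1667·(cos 2.2854 − cos 0.7854) = 0.5895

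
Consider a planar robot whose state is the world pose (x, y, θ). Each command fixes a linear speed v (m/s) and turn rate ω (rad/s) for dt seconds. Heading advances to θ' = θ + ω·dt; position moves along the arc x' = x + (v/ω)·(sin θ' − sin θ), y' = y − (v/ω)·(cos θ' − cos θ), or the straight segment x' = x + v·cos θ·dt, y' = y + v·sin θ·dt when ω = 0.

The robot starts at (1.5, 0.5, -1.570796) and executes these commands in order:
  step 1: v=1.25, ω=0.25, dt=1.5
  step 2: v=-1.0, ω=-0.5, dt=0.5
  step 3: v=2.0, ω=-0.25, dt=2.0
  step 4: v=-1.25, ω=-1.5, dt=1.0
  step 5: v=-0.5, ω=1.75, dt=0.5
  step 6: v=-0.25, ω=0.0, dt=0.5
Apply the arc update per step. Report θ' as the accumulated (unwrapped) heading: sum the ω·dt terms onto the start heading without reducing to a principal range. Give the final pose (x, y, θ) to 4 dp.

(2.6007, -4.1862, -2.5708)

step 1: θ'=-1.1958 (R=5.0000) → pose (1.8475, -1.3314, -1.1958)
step 2: θ'=-1.4458 (R=2.0000) → pose (1.7241, -0.8482, -1.4458)
step 3: θ'=-1.9458 (R=-8.0000) → pose (1.2306, -4.7757, -1.9458)
step 4: θ'=-3.4458 (R=0.8333) → pose (2.2556, -4.2859, -3.4458)
step 5: θ'=-2.5708 (R=-0.2857) → pose (2.4956, -4.2537, -2.5708)
step 6: θ'=-2.5708 (straight) → pose (2.6007, -4.1862, -2.5708)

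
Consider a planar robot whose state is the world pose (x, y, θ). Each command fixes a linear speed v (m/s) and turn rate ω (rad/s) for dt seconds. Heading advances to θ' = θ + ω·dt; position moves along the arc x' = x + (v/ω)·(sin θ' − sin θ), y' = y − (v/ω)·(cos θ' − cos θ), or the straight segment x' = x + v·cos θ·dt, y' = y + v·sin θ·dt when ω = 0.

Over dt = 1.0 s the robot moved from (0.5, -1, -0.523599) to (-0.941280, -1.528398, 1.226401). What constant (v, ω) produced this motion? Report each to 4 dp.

v = -1.7500, ω = 1.7500

Δθ = 1.226401 − -0.523599 = 1.750000
ω = Δθ/dt = 1.750000/1.0 = 1.7500
R = Δx/(sin θ' − sin θ) = -1.0000
v = R·ω = -1.0000·1.7500 = -1.7500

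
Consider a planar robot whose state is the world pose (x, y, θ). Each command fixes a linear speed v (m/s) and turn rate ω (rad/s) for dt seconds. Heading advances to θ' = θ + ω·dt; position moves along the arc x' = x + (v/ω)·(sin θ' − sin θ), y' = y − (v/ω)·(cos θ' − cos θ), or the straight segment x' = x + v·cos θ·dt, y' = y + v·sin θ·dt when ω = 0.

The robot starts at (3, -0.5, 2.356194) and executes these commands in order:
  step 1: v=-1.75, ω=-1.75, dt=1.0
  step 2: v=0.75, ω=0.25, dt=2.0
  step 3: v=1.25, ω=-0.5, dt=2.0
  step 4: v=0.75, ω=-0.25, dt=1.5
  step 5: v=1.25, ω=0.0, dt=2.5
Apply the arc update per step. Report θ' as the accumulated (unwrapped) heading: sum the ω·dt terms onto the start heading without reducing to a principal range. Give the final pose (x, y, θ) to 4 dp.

(9.9329, -0.4627, -0.2688)

step 1: θ'=0.6062 (R=1.0000) → pose (2.8626, -2.0289, 0.6062)
step 2: θ'=1.1062 (R=3.0000) → pose (3.8354, -0.9077, 1.1062)
step 3: θ'=0.1062 (R=-2.5000) → pose (5.8054, 0.4581, 0.1062)
step 4: θ'=-0.2688 (R=-3.0000) → pose (6.9201, 0.3673, -0.2688)
step 5: θ'=-0.2688 (straight) → pose (9.9329, -0.4627, -0.2688)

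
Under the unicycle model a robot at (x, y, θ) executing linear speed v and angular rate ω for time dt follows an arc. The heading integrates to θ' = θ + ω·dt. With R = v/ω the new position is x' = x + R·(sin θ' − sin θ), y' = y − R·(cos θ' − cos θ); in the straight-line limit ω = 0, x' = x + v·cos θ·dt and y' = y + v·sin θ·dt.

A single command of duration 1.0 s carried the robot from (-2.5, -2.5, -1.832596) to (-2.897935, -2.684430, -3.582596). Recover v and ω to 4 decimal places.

v = 0.5000, ω = -1.7500

Δθ = -3.582596 − -1.832596 = -1.750000
ω = Δθ/dt = -1.750000/1.0 = -1.7500
R = Δx/(sin θ' − sin θ) = -0.2857
v = R·ω = -0.2857·-1.7500 = 0.5000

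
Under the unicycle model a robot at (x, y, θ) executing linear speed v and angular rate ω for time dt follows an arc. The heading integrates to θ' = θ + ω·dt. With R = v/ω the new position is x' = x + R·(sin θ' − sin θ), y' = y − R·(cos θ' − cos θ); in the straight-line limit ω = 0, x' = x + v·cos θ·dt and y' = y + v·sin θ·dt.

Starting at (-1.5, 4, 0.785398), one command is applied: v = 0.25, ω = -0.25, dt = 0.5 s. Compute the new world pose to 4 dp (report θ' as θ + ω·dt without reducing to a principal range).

θ' = 0.7854 + -0.25·0.5 = 0.6604
R = v/ω = 0.25/-0.25 = -1.0000
x' = -1.5 + -1.0000·(sin 0.6604 − sin 0.7854) = -1.4063
y' = 4 − -1.0000·(cos 0.6604 − cos 0.7854) = 4.0826

(-1.4063, 4.0826, 0.6604)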